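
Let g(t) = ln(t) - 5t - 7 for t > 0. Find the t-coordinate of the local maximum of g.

g'(t) = 1/t − 5 = 0 gives t = 1/5.
g''(t) = -1/t², which is negative for t > 0, so this is a local maximum.
g(1/5) = 1·ln(1/5) - 1 - 7 ≈ -9.6094.

1/5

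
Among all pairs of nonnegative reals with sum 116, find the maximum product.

With x + y = 116, the product is P(x) = x(116 − x).
P'(x) = 116 − 2x = 0 gives x = 58; P'' = −2 < 0, so this is the maximum.
P = 58·58 = 3364.

3364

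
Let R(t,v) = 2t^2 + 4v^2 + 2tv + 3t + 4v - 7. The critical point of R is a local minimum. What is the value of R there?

-60/7

∂R/∂t = 4t + 2v + 3 = 0 and ∂R/∂v = 2t + 8v + 4 = 0, so (t, v) = (-4/7, -5/14).
The Hessian has R_{tt} = 4, R_{vv} = 8, R_{tv} = 2, giving D = 28 > 0 with R_{tt} > 0, so the point is a local minimum.
R(-4/7, -5/14) = -60/7.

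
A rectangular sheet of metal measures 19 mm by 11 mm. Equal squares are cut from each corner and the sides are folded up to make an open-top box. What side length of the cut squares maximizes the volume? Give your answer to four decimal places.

With cut size x, the volume is V(x) = x(19 − 2x)(11 − 2x) for 0 < x < 5.5.
V'(x) = 12x^2 − 120x + 209. Setting V'(x) = 0 gives x ≈ 2.2462 (the root in (0, 5.5)).
V''(x) = 24x − 120 is negative there, so this is the maximum; V ≈ 212.0630.

2.2462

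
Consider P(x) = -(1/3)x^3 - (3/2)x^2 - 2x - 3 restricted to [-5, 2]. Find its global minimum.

-47/3

Differentiating, P'(x) = -x^2 - 3x - 2; which vanishes at x = -2 and x = -1.
Evaluating at the critical points and endpoints: P(-5) = 67/6, P(-2) = -7/3, P(-1) = -13/6, P(2) = -47/3.
Hence the absolute minimum is -47/3 at x = 2.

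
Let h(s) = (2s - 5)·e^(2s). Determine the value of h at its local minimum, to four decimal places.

-54.5982

h'(s) = 2·e^(2s) + (2s - 5)·2·e^(2s) = (4s - 8)·e^(2s). Since e^(2s) > 0, the only critical point is s = 2.
h''(2) has the same sign as 4 > 0, so this is a local minimum.
h(2) = (-1)·e^(4) ≈ -54.5982.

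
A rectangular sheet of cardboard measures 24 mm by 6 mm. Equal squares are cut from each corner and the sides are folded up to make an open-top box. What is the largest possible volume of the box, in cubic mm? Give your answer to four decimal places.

94.9773

With cut size x, the volume is V(x) = x(24 − 2x)(6 − 2x) for 0 < x < 3.
V'(x) = 12x^2 − 120x + 144. Setting V'(x) = 0 gives x ≈ 1.3944 (the root in (0, 3)).
V''(x) = 24x − 120 is negative there, so this is the maximum; V ≈ 94.9773.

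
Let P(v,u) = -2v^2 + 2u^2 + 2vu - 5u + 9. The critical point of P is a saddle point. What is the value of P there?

∂P/∂v = -4v + 2u = 0 and ∂P/∂u = 2v + 4u - 5 = 0, so (v, u) = (1/2, 1).
The Hessian has P_{vv} = -4, P_{uu} = 4, P_{vu} = 2, giving D = -20 < 0, so the point is a saddle point.
P(1/2, 1) = 13/2.

13/2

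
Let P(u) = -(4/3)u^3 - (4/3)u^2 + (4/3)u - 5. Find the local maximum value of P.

P'(u) = -4u^2 - (8/3)u + 4/3 = 0 at u = -1, 1/3.
Since P''(u) = -8u - 8/3, we get P''(-1) = 16/3 > 0 ⇒ local minimum; P''(1/3) = -16/3 < 0 ⇒ local maximum.
Thus P has its local maximum at u = 1/3, with value -385/81.

-385/81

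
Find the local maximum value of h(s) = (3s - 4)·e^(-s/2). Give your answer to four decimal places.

1.1333

Differentiating with the product rule gives h'(s) = (-(3/2)s + 5)·e^(-s/2). Since e^(-s/2) > 0, the only critical point is s = 10/3.
h''(10/3) has the same sign as -3/2 < 0, so this is a local maximum.
h(10/3) = (6)·e^(-5/3) ≈ 1.1333.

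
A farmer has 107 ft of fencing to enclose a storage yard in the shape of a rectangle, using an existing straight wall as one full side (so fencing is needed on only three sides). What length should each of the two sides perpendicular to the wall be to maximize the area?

Let the sides perpendicular to the wall have length x and the parallel side y, so 2x + y = 107 and the area is A = xy = x(107 − 2x).
A'(x) = 107 − 4x = 0 gives x = 107/4, and A''(x) = −4 < 0 confirms a maximum.
Then y = 107 − 2·107/4 = 107/2 and A = 11449/8.

107/4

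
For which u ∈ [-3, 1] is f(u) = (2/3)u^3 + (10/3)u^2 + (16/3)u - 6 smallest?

-3

The derivative is 2u^2 + (20/3)u + 16/3, which vanishes at u = -2 and u = -4/3.
Candidates: f(-3) = -10; f(-2) = -26/3; f(-4/3) = -710/81; f(1) = 10/3.
So the minimum is f(-3) = -10.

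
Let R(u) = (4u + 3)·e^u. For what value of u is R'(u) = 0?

-7/4

R'(u) = 4·e^u + (4u + 3)·1·e^u = (4u + 7)·e^u. Since e^u > 0, the only critical point is u = -7/4.
R''(-7/4) has the same sign as 4 > 0, so this is a local minimum.
R(-7/4) = (-4)·e^(-7/4) ≈ -0.6951.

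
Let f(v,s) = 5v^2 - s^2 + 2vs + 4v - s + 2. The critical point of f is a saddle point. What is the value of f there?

15/8

∂f/∂v = 10v + 2s + 4 = 0 and ∂f/∂s = 2v - 2s - 1 = 0, so (v, s) = (-1/4, -3/4).
The Hessian has f_{vv} = 10, f_{ss} = -2, f_{vs} = 2, giving D = -24 < 0, so the point is a saddle point.
f(-1/4, -3/4) = 15/8.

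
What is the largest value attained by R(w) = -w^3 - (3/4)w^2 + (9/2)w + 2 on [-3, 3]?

35/4

R'(w) = -3w^2 - (3/2)w + 9/2, which vanishes at w = -3/2 and w = 1.
Compare values at every candidate in [-3, 3]: R(-3) = 35/4; R(-3/2) = -49/16; R(1) = 19/4; R(3) = -73/4.
Hence the absolute maximum is 35/4 at w = -3.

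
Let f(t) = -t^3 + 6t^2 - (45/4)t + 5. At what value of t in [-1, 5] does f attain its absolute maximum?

f'(t) = -3t^2 + 12t - 45/4, which vanishes at t = 3/2 and t = 5/2.
Evaluating at the critical points and endpoints: f(-1) = 93/4; f(3/2) = -7/4; f(5/2) = -5/4; f(5) = -105/4.
The maximum over the interval is 93/4, attained at t = -1.

-1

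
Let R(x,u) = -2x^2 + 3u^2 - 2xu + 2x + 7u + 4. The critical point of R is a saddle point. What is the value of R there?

∂R/∂x = -4x - 2u + 2 = 0 and ∂R/∂u = -2x + 6u + 7 = 0, so (x, u) = (13/14, -6/7).
The Hessian has R_{xx} = -4, R_{uu} = 6, R_{xu} = -2, giving D = -28 < 0, so the point is a saddle point.
R(13/14, -6/7) = 27/14.

27/14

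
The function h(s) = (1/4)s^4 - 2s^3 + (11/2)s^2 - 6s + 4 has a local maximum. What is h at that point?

2

Critical points: h'(s) = s^3 - 6s^2 + 11s - 6 vanishes at s = 1, 2, 3.
h''(s) = 3s^2 - 12s + 11. h''(1) = 2 > 0 ⇒ local minimum; h''(2) = -1 < 0 ⇒ local maximum; h''(3) = 2 > 0 ⇒ local minimum.
Thus h has its local maximum at s = 2, with value 2.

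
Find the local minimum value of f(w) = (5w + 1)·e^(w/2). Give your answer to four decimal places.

Differentiating with the product rule gives f'(w) = ((5/2)w + 11/2)·e^(w/2). Since e^(w/2) > 0, the only critical point is w = -11/5.
f''(-11/5) has the same sign as 5/2 > 0, so this is a local minimum.
f(-11/5) = (-10)·e^(-11/10) ≈ -3.3287.

-3.3287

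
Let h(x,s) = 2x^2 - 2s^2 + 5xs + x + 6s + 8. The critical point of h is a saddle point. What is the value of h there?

∂h/∂x = 4x + 5s + 1 = 0 and ∂h/∂s = 5x - 4s + 6 = 0, so (x, s) = (-34/41, 19/41).
The Hessian has h_{xx} = 4, h_{ss} = -4, h_{xs} = 5, giving D = -41 < 0, so the point is a saddle point.
h(-34/41, 19/41) = 368/41.

368/41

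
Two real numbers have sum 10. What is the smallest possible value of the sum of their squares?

With a + b = 10, a^2 + b^2 = a^2 + (10 − a)^2.
The derivative 2a − 2(10 − a) = 4a − 20 vanishes at a = 5; second derivative 4 > 0, a minimum.
The minimum is 2·(5)^2 = 50.

50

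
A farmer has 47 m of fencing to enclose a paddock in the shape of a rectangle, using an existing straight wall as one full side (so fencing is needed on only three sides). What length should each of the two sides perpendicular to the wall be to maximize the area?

Let the sides perpendicular to the wall have length x and the parallel side y, so 2x + y = 47 and the area is A = xy = x(47 − 2x).
A'(x) = 47 − 4x = 0 gives x = 47/4, and A''(x) = −4 < 0 confirms a maximum.
Then y = 47 − 2·47/4 = 47/2 and A = 2209/8.

47/4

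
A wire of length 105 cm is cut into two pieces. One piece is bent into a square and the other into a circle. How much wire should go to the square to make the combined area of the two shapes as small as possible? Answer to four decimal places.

58.8104

Let x be the length used for the square. Square side x/4; circle radius (105−x)/(2π).
A(x) = (x/4)² + π·((105−x)/(2π))² = x²/16 + (105−x)²/(4π) for 0 ≤ x ≤ 105. A'(x) = x/8 − (105−x)/(2π) = 0 gives x = 4·105/(π+4) ≈ 58.8104.
A'' = 1/8 + 1/(2π) > 0, so this gives the minimum combined area; x ≈ 58.8104 cm to the square.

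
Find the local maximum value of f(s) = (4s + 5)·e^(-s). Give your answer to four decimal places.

5.1361

f'(s) = 4·e^(-s) + (4s + 5)·(-1)·e^(-s) = (-4s - 1)·e^(-s). Since e^(-s) > 0, the only critical point is s = -1/4.
f''(-1/4) has the same sign as -4 < 0, so this is a local maximum.
f(-1/4) = (4)·e^(1/4) ≈ 5.1361.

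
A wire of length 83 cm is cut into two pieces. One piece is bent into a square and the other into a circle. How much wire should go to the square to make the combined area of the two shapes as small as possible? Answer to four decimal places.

Let x be the length used for the square. Square side x/4; circle radius (83−x)/(2π).
A(x) = (x/4)² + π·((83−x)/(2π))² = x²/16 + (83−x)²/(4π) for 0 ≤ x ≤ 83. A'(x) = x/8 − (83−x)/(2π) = 0 gives x = 4·83/(π+4) ≈ 46.4882.
A'' = 1/8 + 1/(2π) > 0, so this gives the minimum combined area; x ≈ 46.4882 cm to the square.

46.4882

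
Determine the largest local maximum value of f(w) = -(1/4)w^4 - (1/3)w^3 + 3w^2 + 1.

67/4

Critical points: f'(w) = -w^3 - w^2 + 6w vanishes at w = -3, 0, 2.
Second-derivative test with f''(w) = -3w^2 - 2w + 6: f''(-3) = -15 < 0 ⇒ local maximum; f''(0) = 6 > 0 ⇒ local minimum; f''(2) = -10 < 0 ⇒ local maximum.
The largest local maximum is f(-3) = 67/4.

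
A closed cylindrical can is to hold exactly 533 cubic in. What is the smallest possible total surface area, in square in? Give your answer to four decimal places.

With radius r and height h, πr²h = 533 so h = 533/(πr²), and S(r) = 2πr² + 2πrh = 2πr² + 2·533/r.
S'(r) = 4πr − 2·533/r² = 0 ⇒ r³ = 533/(2π), so r ≈ 4.3939 and h = 2r ≈ 8.7878.
S''(r) = 4π + 4·533/r³ > 0, so this is the minimum; S ≈ 363.9145.

363.9145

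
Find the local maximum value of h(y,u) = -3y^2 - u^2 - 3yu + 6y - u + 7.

26

∂h/∂y = -6y - 3u + 6 = 0 and ∂h/∂u = -3y - 2u - 1 = 0, so (y, u) = (5, -8).
The Hessian has h_{yy} = -6, h_{uu} = -2, h_{yu} = -3, giving D = 3 > 0 with h_{yy} < 0, so the point is a local maximum.
h(5, -8) = 26.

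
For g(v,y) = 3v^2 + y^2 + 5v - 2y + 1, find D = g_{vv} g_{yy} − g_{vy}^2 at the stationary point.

12

∂g/∂v = 6v + 5 = 0 and ∂g/∂y = 2y - 2 = 0, so (v, y) = (-5/6, 1).
The Hessian has g_{vv} = 6, g_{yy} = 2, g_{vy} = 0, giving D = 12 > 0 with g_{vv} > 0, so the point is a local minimum.
D = (6)·(2) − (0)^2 = 12.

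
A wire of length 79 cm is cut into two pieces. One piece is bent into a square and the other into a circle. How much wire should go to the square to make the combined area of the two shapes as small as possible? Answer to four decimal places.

44.2478

Let x be the length used for the square. Square side x/4; circle radius (79−x)/(2π).
A(x) = (x/4)² + π·((79−x)/(2π))² = x²/16 + (79−x)²/(4π) for 0 ≤ x ≤ 79. A'(x) = x/8 − (79−x)/(2π) = 0 gives x = 4·79/(π+4) ≈ 44.2478.
A'' = 1/8 + 1/(2π) > 0, so this gives the minimum combined area; x ≈ 44.2478 cm to the square.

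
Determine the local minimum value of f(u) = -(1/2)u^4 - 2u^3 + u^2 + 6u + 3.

-1/2

Critical points: f'(u) = -2u^3 - 6u^2 + 2u + 6 vanishes at u = -3, -1, 1.
Since f''(u) = -6u^2 - 12u + 2, we get f''(-3) = -16 < 0 ⇒ local maximum; f''(-1) = 8 > 0 ⇒ local minimum; f''(1) = -16 < 0 ⇒ local maximum.
So the local minimum value is f(-1) = -1/2.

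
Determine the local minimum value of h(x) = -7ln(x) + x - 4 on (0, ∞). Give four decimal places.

-10.6214

h'(x) = -7/x + 1 = 0 gives x = 7.
h''(x) = 7/x², which is positive for x > 0, so this is a local minimum.
h(7) = -7·ln(7) + 7 - 4 ≈ -10.6214.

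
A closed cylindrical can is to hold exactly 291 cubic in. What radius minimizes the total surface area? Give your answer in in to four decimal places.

With radius r and height h, πr²h = 291 so h = 291/(πr²), and S(r) = 2πr² + 2πrh = 2πr² + 2·291/r.
S'(r) = 4πr − 2·291/r² = 0 ⇒ r³ = 291/(2π), so r ≈ 3.5912 and h = 2r ≈ 7.1824.
S''(r) = 4π + 4·291/r³ > 0, so this is the minimum; S ≈ 243.0953.

3.5912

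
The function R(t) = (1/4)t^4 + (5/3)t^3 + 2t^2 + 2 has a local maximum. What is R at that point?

31/12

R'(t) = t^3 + 5t^2 + 4t. Setting R'(t) = 0 gives t ∈ {-4, -1, 0}.
Second-derivative test with R''(t) = 3t^2 + 10t + 4: R''(-4) = 12 > 0 ⇒ local minimum; R''(-1) = -3 < 0 ⇒ local maximum; R''(0) = 4 > 0 ⇒ local minimum.
So the local maximum value is R(-1) = 31/12.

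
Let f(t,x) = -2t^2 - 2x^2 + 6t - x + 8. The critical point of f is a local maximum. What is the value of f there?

101/8

∂f/∂t = -4t + 6 = 0 and ∂f/∂x = -4x - 1 = 0, so (t, x) = (3/2, -1/4).
The Hessian has f_{tt} = -4, f_{xx} = -4, f_{tx} = 0, giving D = 16 > 0 with f_{tt} < 0, so the point is a local maximum.
f(3/2, -1/4) = 101/8.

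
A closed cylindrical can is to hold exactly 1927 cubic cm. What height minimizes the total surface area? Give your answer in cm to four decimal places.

With radius r and height h, πr²h = 1927 so h = 1927/(πr²), and S(r) = 2πr² + 2πrh = 2πr² + 2·1927/r.
S'(r) = 4πr − 2·1927/r² = 0 ⇒ r³ = 1927/(2π), so r ≈ 6.7437 and h = 2r ≈ 13.4875.
S''(r) = 4π + 4·1927/r³ > 0, so this is the minimum; S ≈ 857.2399.

13.4875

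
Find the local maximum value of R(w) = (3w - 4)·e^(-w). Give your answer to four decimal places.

Differentiating with the product rule gives R'(w) = (-3w + 7)·e^(-w). Since e^(-w) > 0, the only critical point is w = 7/3.
R''(7/3) has the same sign as -3 < 0, so this is a local maximum.
R(7/3) = (3)·e^(-7/3) ≈ 0.2909.

0.2909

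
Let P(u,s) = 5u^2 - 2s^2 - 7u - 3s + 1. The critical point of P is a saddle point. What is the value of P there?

-13/40

∂P/∂u = 10u - 7 = 0 and ∂P/∂s = -4s - 3 = 0, so (u, s) = (7/10, -3/4).
The Hessian has P_{uu} = 10, P_{ss} = -4, P_{us} = 0, giving D = -40 < 0, so the point is a saddle point.
P(7/10, -3/4) = -13/40.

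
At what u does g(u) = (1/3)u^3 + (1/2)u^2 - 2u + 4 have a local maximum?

-2

g'(u) = u^2 + u - 2 = 0 at u = -2, 1.
Since g''(u) = 2u + 1, we get g''(-2) = -3 < 0 ⇒ local maximum; g''(1) = 3 > 0 ⇒ local minimum.
The local maximum is g(-2) = 22/3.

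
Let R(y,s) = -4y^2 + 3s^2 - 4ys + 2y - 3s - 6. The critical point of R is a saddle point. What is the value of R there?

-27/4

∂R/∂y = -8y - 4s + 2 = 0 and ∂R/∂s = -4y + 6s - 3 = 0, so (y, s) = (0, 1/2).
The Hessian has R_{yy} = -8, R_{ss} = 6, R_{ys} = -4, giving D = -64 < 0, so the point is a saddle point.
R(0, 1/2) = -27/4.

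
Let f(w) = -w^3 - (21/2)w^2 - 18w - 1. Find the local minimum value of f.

f'(w) = -3w^2 - 21w - 18 = 0 at w = -6, -1.
Second-derivative test with f''(w) = -6w - 21: f''(-6) = 15 > 0 ⇒ local minimum; f''(-1) = -15 < 0 ⇒ local maximum.
So the local minimum value is f(-6) = -55.

-55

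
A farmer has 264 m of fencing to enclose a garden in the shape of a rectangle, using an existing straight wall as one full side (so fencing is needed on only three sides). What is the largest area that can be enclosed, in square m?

8712

Let the sides perpendicular to the wall have length x and the parallel side y, so 2x + y = 264 and the area is A = xy = x(264 − 2x).
A'(x) = 264 − 4x = 0 gives x = 66, and A''(x) = −4 < 0 confirms a maximum.
Then y = 264 − 2·66 = 132 and A = 8712.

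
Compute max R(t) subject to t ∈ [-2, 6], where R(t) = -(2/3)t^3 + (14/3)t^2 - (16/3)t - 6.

86/3

The derivative is -2t^2 + (28/3)t - 16/3, which vanishes at t = 2/3 and t = 4.
Evaluating at the critical points and endpoints: R(-2) = 86/3,  R(2/3) = -622/81,  R(4) = 14/3,  R(6) = -14.
The maximum over the interval is 86/3, attained at t = -2.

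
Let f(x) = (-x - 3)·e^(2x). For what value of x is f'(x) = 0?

-7/2

Differentiating with the product rule gives f'(x) = (-2x - 7)·e^(2x). Since e^(2x) > 0, the only critical point is x = -7/2.
f''(-7/2) has the same sign as -2 < 0, so this is a local maximum.
f(-7/2) = (1/2)·e^(-7) ≈ 0.0005.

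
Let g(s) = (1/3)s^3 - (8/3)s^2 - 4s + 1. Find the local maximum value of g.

193/81

g'(s) = s^2 - (16/3)s - 4. Setting g'(s) = 0 gives s ∈ {-2/3, 6}.
Second-derivative test with g''(s) = 2s - 16/3: g''(-2/3) = -20/3 < 0 ⇒ local maximum; g''(6) = 20/3 > 0 ⇒ local minimum.
The local maximum is g(-2/3) = 193/81.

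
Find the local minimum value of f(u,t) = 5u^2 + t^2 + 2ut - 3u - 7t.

∂f/∂u = 10u + 2t - 3 = 0 and ∂f/∂t = 2u + 2t - 7 = 0, so (u, t) = (-1/2, 4).
The Hessian has f_{uu} = 10, f_{tt} = 2, f_{ut} = 2, giving D = 16 > 0 with f_{uu} > 0, so the point is a local minimum.
f(-1/2, 4) = -53/4.

-53/4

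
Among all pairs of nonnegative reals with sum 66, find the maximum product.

1089

With x + y = 66, the product is P(x) = x(66 − x).
P'(x) = 66 − 2x = 0 gives x = 33; P'' = −2 < 0, so this is the maximum.
P = 33·33 = 1089.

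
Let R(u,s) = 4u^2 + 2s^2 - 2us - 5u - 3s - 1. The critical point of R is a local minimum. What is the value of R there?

∂R/∂u = 8u - 2s - 5 = 0 and ∂R/∂s = -2u + 4s - 3 = 0, so (u, s) = (13/14, 17/14).
The Hessian has R_{uu} = 8, R_{ss} = 4, R_{us} = -2, giving D = 28 > 0 with R_{uu} > 0, so the point is a local minimum.
R(13/14, 17/14) = -36/7.

-36/7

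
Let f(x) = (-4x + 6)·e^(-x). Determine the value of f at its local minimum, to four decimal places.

-0.3283

f'(x) = (-4)·e^(-x) + (-4x + 6)·(-1)·e^(-x) = (4x - 10)·e^(-x). Since e^(-x) > 0, the only critical point is x = 5/2.
f''(5/2) has the same sign as 4 > 0, so this is a local minimum.
f(5/2) = (-4)·e^(-5/2) ≈ -0.3283.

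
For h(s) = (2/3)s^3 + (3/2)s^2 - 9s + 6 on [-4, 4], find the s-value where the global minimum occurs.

3/2

The derivative is 2s^2 + 3s - 9, which vanishes at s = -3 and s = 3/2.
Compare values at every candidate in [-4, 4]: h(-4) = 70/3, h(-3) = 57/2, h(3/2) = -15/8, h(4) = 110/3.
Hence the absolute minimum is -15/8 at s = 3/2.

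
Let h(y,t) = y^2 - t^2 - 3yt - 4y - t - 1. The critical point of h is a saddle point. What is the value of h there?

∂h/∂y = 2y - 3t - 4 = 0 and ∂h/∂t = -3y - 2t - 1 = 0, so (y, t) = (5/13, -14/13).
The Hessian has h_{yy} = 2, h_{tt} = -2, h_{yt} = -3, giving D = -13 < 0, so the point is a saddle point.
h(5/13, -14/13) = -16/13.

-16/13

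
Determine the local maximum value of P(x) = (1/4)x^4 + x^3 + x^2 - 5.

-19/4

P'(x) = x^3 + 3x^2 + 2x = 0 at x = -2, -1, 0.
P''(x) = 3x^2 + 6x + 2. P''(-2) = 2 > 0 ⇒ local minimum; P''(-1) = -1 < 0 ⇒ local maximum; P''(0) = 2 > 0 ⇒ local minimum.
The local maximum is P(-1) = -19/4.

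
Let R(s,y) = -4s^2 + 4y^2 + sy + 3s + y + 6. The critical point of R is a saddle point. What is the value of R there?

419/65

∂R/∂s = -8s + y + 3 = 0 and ∂R/∂y = s + 8y + 1 = 0, so (s, y) = (23/65, -11/65).
The Hessian has R_{ss} = -8, R_{yy} = 8, R_{sy} = 1, giving D = -65 < 0, so the point is a saddle point.
R(23/65, -11/65) = 419/65.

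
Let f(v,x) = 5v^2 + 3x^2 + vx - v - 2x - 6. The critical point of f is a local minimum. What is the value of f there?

-375/59

∂f/∂v = 10v + x - 1 = 0 and ∂f/∂x = v + 6x - 2 = 0, so (v, x) = (4/59, 19/59).
The Hessian has f_{vv} = 10, f_{xx} = 6, f_{vx} = 1, giving D = 59 > 0 with f_{vv} > 0, so the point is a local minimum.
f(4/59, 19/59) = -375/59.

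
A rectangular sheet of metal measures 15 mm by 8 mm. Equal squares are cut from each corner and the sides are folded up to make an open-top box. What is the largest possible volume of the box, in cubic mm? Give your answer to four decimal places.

With cut size x, the volume is V(x) = x(15 − 2x)(8 − 2x) for 0 < x < 4.
V'(x) = 12x^2 − 92x + 120. Setting V'(x) = 0 gives x ≈ 1.6667 (the root in (0, 4)).
V''(x) = 24x − 92 is negative there, so this is the maximum; V ≈ 90.7407.

90.7407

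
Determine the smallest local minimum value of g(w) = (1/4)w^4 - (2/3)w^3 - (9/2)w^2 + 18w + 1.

g'(w) = w^3 - 2w^2 - 9w + 18 = 0 at w = -3, 2, 3.
Second-derivative test with g''(w) = 3w^2 - 4w - 9: g''(-3) = 30 > 0 ⇒ local minimum; g''(2) = -5 < 0 ⇒ local maximum; g''(3) = 6 > 0 ⇒ local minimum.
The smallest local minimum is g(-3) = -221/4.

-221/4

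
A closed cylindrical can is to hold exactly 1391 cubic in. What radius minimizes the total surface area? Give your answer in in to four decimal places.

6.0494

With radius r and height h, πr²h = 1391 so h = 1391/(πr²), and S(r) = 2πr² + 2πrh = 2πr² + 2·1391/r.
S'(r) = 4πr − 2·1391/r² = 0 ⇒ r³ = 1391/(2π), so r ≈ 6.0494 and h = 2r ≈ 12.0989.
S''(r) = 4π + 4·1391/r³ > 0, so this is the minimum; S ≈ 689.8150.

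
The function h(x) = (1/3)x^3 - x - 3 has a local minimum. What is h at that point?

h'(x) = x^2 - 1. Setting h'(x) = 0 gives x ∈ {-1, 1}.
Second-derivative test with h''(x) = 2x: h''(-1) = -2 < 0 ⇒ local maximum; h''(1) = 2 > 0 ⇒ local minimum.
Thus h has its local minimum at x = 1, with value -11/3.

-11/3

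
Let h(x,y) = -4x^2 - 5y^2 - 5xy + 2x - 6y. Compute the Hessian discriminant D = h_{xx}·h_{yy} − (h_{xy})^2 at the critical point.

∂h/∂x = -8x - 5y + 2 = 0 and ∂h/∂y = -5x - 10y - 6 = 0, so (x, y) = (10/11, -58/55).
The Hessian has h_{xx} = -8, h_{yy} = -10, h_{xy} = -5, giving D = 55 > 0 with h_{xx} < 0, so the point is a local maximum.
D = (-8)·(-10) − (-5)^2 = 55.

55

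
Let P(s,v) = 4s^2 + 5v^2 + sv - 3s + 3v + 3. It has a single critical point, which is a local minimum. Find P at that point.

∂P/∂s = 8s + v - 3 = 0 and ∂P/∂v = s + 10v + 3 = 0, so (s, v) = (33/79, -27/79).
The Hessian has P_{ss} = 8, P_{vv} = 10, P_{sv} = 1, giving D = 79 > 0 with P_{ss} > 0, so the point is a local minimum.
P(33/79, -27/79) = 147/79.

147/79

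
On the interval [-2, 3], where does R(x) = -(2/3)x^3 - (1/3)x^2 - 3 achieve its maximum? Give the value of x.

-2

The derivative is -2x^2 - (2/3)x, which vanishes at x = -1/3 and x = 0.
Compare values at every candidate in [-2, 3]: R(-2) = 1; R(-1/3) = -244/81; R(0) = -3; R(3) = -24.
So the maximum is R(-2) = 1.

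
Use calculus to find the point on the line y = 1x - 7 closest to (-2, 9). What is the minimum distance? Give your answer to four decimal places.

Minimize D(x)^2 = (x + 2)^2 + (x - 16)^2.
d/dx[D^2] = 2(x + 2) + 2·1·(x - 16) = 0 ⇒ x = 7.
Then y = 0 and the distance is √(162) ≈ 12.7279.

12.7279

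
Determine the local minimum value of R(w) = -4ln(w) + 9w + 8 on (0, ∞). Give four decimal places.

R'(w) = -4/w + 9 = 0 gives w = 4/9.
R''(w) = 4/w², which is positive for w > 0, so this is a local minimum.
R(4/9) = -4·ln(4/9) + 4 + 8 ≈ 15.2437.

15.2437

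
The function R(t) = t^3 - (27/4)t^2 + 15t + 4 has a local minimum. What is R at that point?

Critical points: R'(t) = 3t^2 - (27/2)t + 15 vanishes at t = 2, 5/2.
Second-derivative test with R''(t) = 6t - 27/2: R''(2) = -3/2 < 0 ⇒ local maximum; R''(5/2) = 3/2 > 0 ⇒ local minimum.
So the local minimum value is R(5/2) = 239/16.

239/16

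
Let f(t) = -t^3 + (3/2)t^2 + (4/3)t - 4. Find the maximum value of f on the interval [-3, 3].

f'(t) = -3t^2 + 3t + 4/3, which vanishes at t = -1/3 and t = 4/3.
Candidates: f(-3) = 65/2,  f(-1/3) = -229/54,  f(4/3) = -52/27,  f(3) = -27/2.
Hence the absolute maximum is 65/2 at t = -3.

65/2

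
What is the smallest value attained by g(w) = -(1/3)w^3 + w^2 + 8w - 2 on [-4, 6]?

g'(w) = -w^2 + 2w + 8, which vanishes at w = -2 and w = 4.
Compare values at every candidate in [-4, 6]: g(-4) = 10/3; g(-2) = -34/3; g(4) = 74/3; g(6) = 10.
Hence the absolute minimum is -34/3 at w = -2.

-34/3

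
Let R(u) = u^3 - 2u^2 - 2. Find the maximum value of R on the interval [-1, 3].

Differentiating, R'(u) = 3u^2 - 4u; which vanishes at u = 0 and u = 4/3.
Evaluating at the critical points and endpoints: R(-1) = -5,  R(0) = -2,  R(4/3) = -86/27,  R(3) = 7.
Hence the absolute maximum is 7 at u = 3.

7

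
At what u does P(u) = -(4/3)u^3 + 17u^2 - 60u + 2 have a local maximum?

P'(u) = -4u^2 + 34u - 60. Setting P'(u) = 0 gives u ∈ {5/2, 6}.
Since P''(u) = -8u + 34, we get P''(5/2) = 14 > 0 ⇒ local minimum; P''(6) = -14 < 0 ⇒ local maximum.
So the local maximum value is P(6) = -34.

6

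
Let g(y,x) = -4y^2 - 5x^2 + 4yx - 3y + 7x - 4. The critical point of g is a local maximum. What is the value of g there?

∂g/∂y = -8y + 4x - 3 = 0 and ∂g/∂x = 4y - 10x + 7 = 0, so (y, x) = (-1/32, 11/16).
The Hessian has g_{yy} = -8, g_{xx} = -10, g_{yx} = 4, giving D = 64 > 0 with g_{yy} < 0, so the point is a local maximum.
g(-1/32, 11/16) = -99/64.

-99/64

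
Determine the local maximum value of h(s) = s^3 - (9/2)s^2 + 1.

Critical points: h'(s) = 3s^2 - 9s vanishes at s = 0, 3.
Since h''(s) = 6s - 9, we get h''(0) = -9 < 0 ⇒ local maximum; h''(3) = 9 > 0 ⇒ local minimum.
The local maximum is h(0) = 1.

1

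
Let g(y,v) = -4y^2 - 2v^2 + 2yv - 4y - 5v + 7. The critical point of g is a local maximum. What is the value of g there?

92/7

∂g/∂y = -8y + 2v - 4 = 0 and ∂g/∂v = 2y - 4v - 5 = 0, so (y, v) = (-13/14, -12/7).
The Hessian has g_{yy} = -8, g_{vv} = -4, g_{yv} = 2, giving D = 28 > 0 with g_{yy} < 0, so the point is a local maximum.
g(-13/14, -12/7) = 92/7.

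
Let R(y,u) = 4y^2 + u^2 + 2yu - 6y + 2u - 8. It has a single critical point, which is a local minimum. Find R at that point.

∂R/∂y = 8y + 2u - 6 = 0 and ∂R/∂u = 2y + 2u + 2 = 0, so (y, u) = (4/3, -7/3).
The Hessian has R_{yy} = 8, R_{uu} = 2, R_{yu} = 2, giving D = 12 > 0 with R_{yy} > 0, so the point is a local minimum.
R(4/3, -7/3) = -43/3.

-43/3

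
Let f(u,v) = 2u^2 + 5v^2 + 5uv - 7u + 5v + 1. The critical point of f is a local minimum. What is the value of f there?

-91/3

∂f/∂u = 4u + 5v - 7 = 0 and ∂f/∂v = 5u + 10v + 5 = 0, so (u, v) = (19/3, -11/3).
The Hessian has f_{uu} = 4, f_{vv} = 10, f_{uv} = 5, giving D = 15 > 0 with f_{uu} > 0, so the point is a local minimum.
f(19/3, -11/3) = -91/3.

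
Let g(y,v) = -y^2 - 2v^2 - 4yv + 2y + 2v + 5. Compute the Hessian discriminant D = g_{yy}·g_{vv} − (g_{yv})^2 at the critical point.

∂g/∂y = -2y - 4v + 2 = 0 and ∂g/∂v = -4y - 4v + 2 = 0, so (y, v) = (0, 1/2).
The Hessian has g_{yy} = -2, g_{vv} = -4, g_{yv} = -4, giving D = -8 < 0, so the point is a saddle point.
D = (-2)·(-4) − (-4)^2 = -8.

-8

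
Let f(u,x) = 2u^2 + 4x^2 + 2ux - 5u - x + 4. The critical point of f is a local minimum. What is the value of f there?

∂f/∂u = 4u + 2x - 5 = 0 and ∂f/∂x = 2u + 8x - 1 = 0, so (u, x) = (19/14, -3/14).
The Hessian has f_{uu} = 4, f_{xx} = 8, f_{ux} = 2, giving D = 28 > 0 with f_{uu} > 0, so the point is a local minimum.
f(19/14, -3/14) = 5/7.

5/7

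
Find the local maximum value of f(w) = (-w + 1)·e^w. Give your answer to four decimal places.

Differentiating with the product rule gives f'(w) = (-w)·e^w. Since e^w > 0, the only critical point is w = 0.
f''(0) has the same sign as -1 < 0, so this is a local maximum.
f(0) = (1)·e^(0) ≈ 1.0000.

1.0000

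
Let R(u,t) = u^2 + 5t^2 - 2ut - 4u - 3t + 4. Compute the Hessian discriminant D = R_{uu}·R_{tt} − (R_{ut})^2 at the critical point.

16

∂R/∂u = 2u - 2t - 4 = 0 and ∂R/∂t = -2u + 10t - 3 = 0, so (u, t) = (23/8, 7/8).
The Hessian has R_{uu} = 2, R_{tt} = 10, R_{ut} = -2, giving D = 16 > 0 with R_{uu} > 0, so the point is a local minimum.
D = (2)·(10) − (-2)^2 = 16.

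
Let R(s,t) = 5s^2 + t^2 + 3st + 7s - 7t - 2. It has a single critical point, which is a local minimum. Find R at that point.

∂R/∂s = 10s + 3t + 7 = 0 and ∂R/∂t = 3s + 2t - 7 = 0, so (s, t) = (-35/11, 91/11).
The Hessian has R_{ss} = 10, R_{tt} = 2, R_{st} = 3, giving D = 11 > 0 with R_{ss} > 0, so the point is a local minimum.
R(-35/11, 91/11) = -463/11.

-463/11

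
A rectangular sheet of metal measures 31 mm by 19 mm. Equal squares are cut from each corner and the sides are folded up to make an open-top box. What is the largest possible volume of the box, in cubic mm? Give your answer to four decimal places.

1013.7119

With cut size x, the volume is V(x) = x(31 − 2x)(19 − 2x) for 0 < x < 9.5.
V'(x) = 12x^2 − 200x + 589. Setting V'(x) = 0 gives x ≈ 3.8210 (the root in (0, 9.5)).
V''(x) = 24x − 200 is negative there, so this is the maximum; V ≈ 1013.7119.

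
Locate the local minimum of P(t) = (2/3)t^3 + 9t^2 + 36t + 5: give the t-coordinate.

P'(t) = 2t^2 + 18t + 36. Setting P'(t) = 0 gives t ∈ {-6, -3}.
Since P''(t) = 4t + 18, we get P''(-6) = -6 < 0 ⇒ local maximum; P''(-3) = 6 > 0 ⇒ local minimum.
The local minimum is P(-3) = -40.

-3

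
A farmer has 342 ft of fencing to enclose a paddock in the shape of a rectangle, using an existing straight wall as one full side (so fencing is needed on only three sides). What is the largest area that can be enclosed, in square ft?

29241/2

Let the sides perpendicular to the wall have length x and the parallel side y, so 2x + y = 342 and the area is A = xy = x(342 − 2x).
A'(x) = 342 − 4x = 0 gives x = 171/2, and A''(x) = −4 < 0 confirms a maximum.
Then y = 342 − 2·171/2 = 171 and A = 29241/2.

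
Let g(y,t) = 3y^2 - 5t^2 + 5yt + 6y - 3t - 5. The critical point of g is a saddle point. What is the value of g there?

-488/85

∂g/∂y = 6y + 5t + 6 = 0 and ∂g/∂t = 5y - 10t - 3 = 0, so (y, t) = (-9/17, -48/85).
The Hessian has g_{yy} = 6, g_{tt} = -10, g_{yt} = 5, giving D = -85 < 0, so the point is a saddle point.
g(-9/17, -48/85) = -488/85.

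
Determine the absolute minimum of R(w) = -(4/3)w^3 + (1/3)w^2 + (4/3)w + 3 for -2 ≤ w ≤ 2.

R'(w) = -4w^2 + (2/3)w + 4/3, which vanishes at w = -1/2 and w = 2/3.
Compare values at every candidate in [-2, 2]: R(-2) = 37/3,  R(-1/2) = 31/12,  R(2/3) = 295/81,  R(2) = -11/3.
The minimum over the interval is -11/3, attained at w = 2.

-11/3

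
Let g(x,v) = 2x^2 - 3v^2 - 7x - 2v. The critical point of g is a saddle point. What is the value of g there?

∂g/∂x = 4x - 7 = 0 and ∂g/∂v = -6v - 2 = 0, so (x, v) = (7/4, -1/3).
The Hessian has g_{xx} = 4, g_{vv} = -6, g_{xv} = 0, giving D = -24 < 0, so the point is a saddle point.
g(7/4, -1/3) = -139/24.

-139/24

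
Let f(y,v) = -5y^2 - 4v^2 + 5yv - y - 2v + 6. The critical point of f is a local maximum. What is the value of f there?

364/55

∂f/∂y = -10y + 5v - 1 = 0 and ∂f/∂v = 5y - 8v - 2 = 0, so (y, v) = (-18/55, -5/11).
The Hessian has f_{yy} = -10, f_{vv} = -8, f_{yv} = 5, giving D = 55 > 0 with f_{yy} < 0, so the point is a local maximum.
f(-18/55, -5/11) = 364/55.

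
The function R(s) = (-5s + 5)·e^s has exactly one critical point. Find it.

0

Differentiating with the product rule gives R'(s) = (-5s)·e^s. Since e^s > 0, the only critical point is s = 0.
R''(0) has the same sign as -5 < 0, so this is a local maximum.
R(0) = (5)·e^(0) ≈ 5.0000.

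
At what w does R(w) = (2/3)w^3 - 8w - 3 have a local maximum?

Critical points: R'(w) = 2w^2 - 8 vanishes at w = -2, 2.
R''(w) = 4w. R''(-2) = -8 < 0 ⇒ local maximum; R''(2) = 8 > 0 ⇒ local minimum.
So the local maximum value is R(-2) = 23/3.

-2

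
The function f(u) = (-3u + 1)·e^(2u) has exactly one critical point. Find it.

-1/6

Differentiating with the product rule gives f'(u) = (-6u - 1)·e^(2u). Since e^(2u) > 0, the only critical point is u = -1/6.
f''(-1/6) has the same sign as -6 < 0, so this is a local maximum.
f(-1/6) = (3/2)·e^(-1/3) ≈ 1.0748.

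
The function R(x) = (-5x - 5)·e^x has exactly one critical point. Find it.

-2

R'(x) = (-5)·e^x + (-5x - 5)·1·e^x = (-5x - 10)·e^x. Since e^x > 0, the only critical point is x = -2.
R''(-2) has the same sign as -5 < 0, so this is a local maximum.
R(-2) = (5)·e^(-2) ≈ 0.6767.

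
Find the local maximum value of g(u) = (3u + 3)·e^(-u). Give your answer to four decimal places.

3.0000

Differentiating with the product rule gives g'(u) = (-3u)·e^(-u). Since e^(-u) > 0, the only critical point is u = 0.
g''(0) has the same sign as -3 < 0, so this is a local maximum.
g(0) = (3)·e^(0) ≈ 3.0000.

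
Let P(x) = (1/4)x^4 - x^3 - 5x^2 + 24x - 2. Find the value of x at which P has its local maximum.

P'(x) = x^3 - 3x^2 - 10x + 24. Setting P'(x) = 0 gives x ∈ {-3, 2, 4}.
Since P''(x) = 3x^2 - 6x - 10, we get P''(-3) = 35 > 0 ⇒ local minimum; P''(2) = -10 < 0 ⇒ local maximum; P''(4) = 14 > 0 ⇒ local minimum.
Thus P has its local maximum at x = 2, with value 22.

2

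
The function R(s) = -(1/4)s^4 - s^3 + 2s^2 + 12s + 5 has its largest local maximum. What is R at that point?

25

R'(s) = -s^3 - 3s^2 + 4s + 12 = 0 at s = -3, -2, 2.
R''(s) = -3s^2 - 6s + 4. R''(-3) = -5 < 0 ⇒ local maximum; R''(-2) = 4 > 0 ⇒ local minimum; R''(2) = -20 < 0 ⇒ local maximum.
The largest local maximum is R(2) = 25.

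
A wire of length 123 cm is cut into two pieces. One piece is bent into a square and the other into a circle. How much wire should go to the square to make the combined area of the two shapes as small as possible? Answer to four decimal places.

68.8922

Let x be the length used for the square. Square side x/4; circle radius (123−x)/(2π).
A(x) = (x/4)² + π·((123−x)/(2π))² = x²/16 + (123−x)²/(4π) for 0 ≤ x ≤ 123. A'(x) = x/8 − (123−x)/(2π) = 0 gives x = 4·123/(π+4) ≈ 68.8922.
A'' = 1/8 + 1/(2π) > 0, so this gives the minimum combined area; x ≈ 68.8922 cm to the square.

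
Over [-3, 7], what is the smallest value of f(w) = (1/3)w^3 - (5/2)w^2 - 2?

-67/2

The derivative is w^2 - 5w, which vanishes at w = 0 and w = 5.
Evaluating at the critical points and endpoints: f(-3) = -67/2, f(0) = -2, f(5) = -137/6, f(7) = -61/6.
So the minimum is f(-3) = -67/2.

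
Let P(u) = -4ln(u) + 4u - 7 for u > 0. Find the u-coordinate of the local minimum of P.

P'(u) = -4/u + 4 = 0 gives u = 1.
P''(u) = 4/u², which is positive for u > 0, so this is a local minimum.
P(1) = -4·ln(1) + 4 - 7 ≈ -3.0000.

1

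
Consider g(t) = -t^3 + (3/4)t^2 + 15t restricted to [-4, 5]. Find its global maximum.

The derivative is -3t^2 + (3/2)t + 15, which vanishes at t = -2 and t = 5/2.
Compare values at every candidate in [-4, 5]: g(-4) = 16; g(-2) = -19; g(5/2) = 425/16; g(5) = -125/4.
Hence the absolute maximum is 425/16 at t = 5/2.

425/16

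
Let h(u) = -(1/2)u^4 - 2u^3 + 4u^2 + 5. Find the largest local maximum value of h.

69

Critical points: h'(u) = -2u^3 - 6u^2 + 8u vanishes at u = -4, 0, 1.
h''(u) = -6u^2 - 12u + 8. h''(-4) = -40 < 0 ⇒ local maximum; h''(0) = 8 > 0 ⇒ local minimum; h''(1) = -10 < 0 ⇒ local maximum.
Thus h has its largest local maximum at u = -4, with value 69.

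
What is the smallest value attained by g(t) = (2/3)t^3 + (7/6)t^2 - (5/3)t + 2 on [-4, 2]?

Differentiating, g'(t) = 2t^2 + (7/3)t - 5/3; which vanishes at t = -5/3 and t = 1/2.
Compare values at every candidate in [-4, 2]: g(-4) = -46/3,  g(-5/3) = 799/162,  g(1/2) = 37/24,  g(2) = 26/3.
Hence the absolute minimum is -46/3 at t = -4.

-46/3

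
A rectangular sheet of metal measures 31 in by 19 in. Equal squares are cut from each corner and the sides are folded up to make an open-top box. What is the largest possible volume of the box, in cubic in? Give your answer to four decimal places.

1013.7119

With cut size x, the volume is V(x) = x(31 − 2x)(19 − 2x) for 0 < x < 9.5.
V'(x) = 12x^2 − 200x + 589. Setting V'(x) = 0 gives x ≈ 3.8210 (the root in (0, 9.5)).
V''(x) = 24x − 200 is negative there, so this is the maximum; V ≈ 1013.7119.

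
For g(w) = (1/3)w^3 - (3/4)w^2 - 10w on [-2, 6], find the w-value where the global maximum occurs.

Differentiating, g'(w) = w^2 - (3/2)w - 10; whose only zero in [-2, 6] is w = 4.
Evaluating at the critical points and endpoints: g(-2) = 43/3; g(4) = -92/3; g(6) = -15.
The maximum over the interval is 43/3, attained at w = -2.

-2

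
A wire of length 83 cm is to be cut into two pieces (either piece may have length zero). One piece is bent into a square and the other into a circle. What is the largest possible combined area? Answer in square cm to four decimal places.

548.2092

Let x be the length used for the square. Square side x/4; circle radius (83−x)/(2π).
A(x) = (x/4)² + π·((83−x)/(2π))² = x²/16 + (83−x)²/(4π) for 0 ≤ x ≤ 83. A'(x) = x/8 − (83−x)/(2π) = 0 gives x = 4·83/(π+4) ≈ 46.4882.
A'' > 0, so the interior critical point is a minimum; the maximum is at an endpoint. A(0) = 548.2092 and A(83) = 430.5625, so the largest area is 548.2092.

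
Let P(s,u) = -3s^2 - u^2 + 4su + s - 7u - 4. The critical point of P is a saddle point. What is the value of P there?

-34

∂P/∂s = -6s + 4u + 1 = 0 and ∂P/∂u = 4s - 2u - 7 = 0, so (s, u) = (13/2, 19/2).
The Hessian has P_{ss} = -6, P_{uu} = -2, P_{su} = 4, giving D = -4 < 0, so the point is a saddle point.
P(13/2, 19/2) = -34.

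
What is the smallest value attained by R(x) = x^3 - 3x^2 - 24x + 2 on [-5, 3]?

-78

The derivative is 3x^2 - 6x - 24, whose only zero in [-5, 3] is x = -2.
Candidates: R(-5) = -78, R(-2) = 30, R(3) = -70.
So the minimum is R(-5) = -78.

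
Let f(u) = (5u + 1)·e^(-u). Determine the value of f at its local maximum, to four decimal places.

2.2466

f'(u) = 5·e^(-u) + (5u + 1)·(-1)·e^(-u) = (-5u + 4)·e^(-u). Since e^(-u) > 0, the only critical point is u = 4/5.
f''(4/5) has the same sign as -5 < 0, so this is a local maximum.
f(4/5) = (5)·e^(-4/5) ≈ 2.2466.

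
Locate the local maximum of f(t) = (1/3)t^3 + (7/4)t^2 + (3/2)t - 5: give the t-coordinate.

-3

f'(t) = t^2 + (7/2)t + 3/2. Setting f'(t) = 0 gives t ∈ {-3, -1/2}.
f''(t) = 2t + 7/2. f''(-3) = -5/2 < 0 ⇒ local maximum; f''(-1/2) = 5/2 > 0 ⇒ local minimum.
The local maximum is f(-3) = -11/4.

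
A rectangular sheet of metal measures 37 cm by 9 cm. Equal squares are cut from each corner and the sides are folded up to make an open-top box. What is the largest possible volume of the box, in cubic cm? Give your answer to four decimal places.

With cut size x, the volume is V(x) = x(37 − 2x)(9 − 2x) for 0 < x < 4.5.
V'(x) = 12x^2 − 184x + 333. Setting V'(x) = 0 gives x ≈ 2.0964 (the root in (0, 4.5)).
V''(x) = 24x − 184 is negative there, so this is the maximum; V ≈ 330.6249.

330.6249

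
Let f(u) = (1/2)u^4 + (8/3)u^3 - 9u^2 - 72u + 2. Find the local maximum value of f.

211/2

Critical points: f'(u) = 2u^3 + 8u^2 - 18u - 72 vanishes at u = -4, -3, 3.
Second-derivative test with f''(u) = 6u^2 + 16u - 18: f''(-4) = 14 > 0 ⇒ local minimum; f''(-3) = -12 < 0 ⇒ local maximum; f''(3) = 84 > 0 ⇒ local minimum.
So the local maximum value is f(-3) = 211/2.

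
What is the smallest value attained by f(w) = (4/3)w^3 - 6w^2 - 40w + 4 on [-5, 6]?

-538/3

The derivative is 4w^2 - 12w - 40, which vanishes at w = -2 and w = 5.
Compare values at every candidate in [-5, 6]: f(-5) = -338/3; f(-2) = 148/3; f(5) = -538/3; f(6) = -164.
The minimum over the interval is -538/3, attained at w = 5.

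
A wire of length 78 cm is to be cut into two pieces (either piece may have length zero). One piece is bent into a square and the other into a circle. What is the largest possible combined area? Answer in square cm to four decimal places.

Let x be the length used for the square. Square side x/4; circle radius (78−x)/(2π).
A(x) = (x/4)² + π·((78−x)/(2π))² = x²/16 + (78−x)²/(4π) for 0 ≤ x ≤ 78. A'(x) = x/8 − (78−x)/(2π) = 0 gives x = 4·78/(π+4) ≈ 43.6877.
A'' > 0, so the interior critical point is a minimum; the maximum is at an endpoint. A(0) = 484.1493 and A(78) = 380.2500, so the largest area is 484.1493.

484.1493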